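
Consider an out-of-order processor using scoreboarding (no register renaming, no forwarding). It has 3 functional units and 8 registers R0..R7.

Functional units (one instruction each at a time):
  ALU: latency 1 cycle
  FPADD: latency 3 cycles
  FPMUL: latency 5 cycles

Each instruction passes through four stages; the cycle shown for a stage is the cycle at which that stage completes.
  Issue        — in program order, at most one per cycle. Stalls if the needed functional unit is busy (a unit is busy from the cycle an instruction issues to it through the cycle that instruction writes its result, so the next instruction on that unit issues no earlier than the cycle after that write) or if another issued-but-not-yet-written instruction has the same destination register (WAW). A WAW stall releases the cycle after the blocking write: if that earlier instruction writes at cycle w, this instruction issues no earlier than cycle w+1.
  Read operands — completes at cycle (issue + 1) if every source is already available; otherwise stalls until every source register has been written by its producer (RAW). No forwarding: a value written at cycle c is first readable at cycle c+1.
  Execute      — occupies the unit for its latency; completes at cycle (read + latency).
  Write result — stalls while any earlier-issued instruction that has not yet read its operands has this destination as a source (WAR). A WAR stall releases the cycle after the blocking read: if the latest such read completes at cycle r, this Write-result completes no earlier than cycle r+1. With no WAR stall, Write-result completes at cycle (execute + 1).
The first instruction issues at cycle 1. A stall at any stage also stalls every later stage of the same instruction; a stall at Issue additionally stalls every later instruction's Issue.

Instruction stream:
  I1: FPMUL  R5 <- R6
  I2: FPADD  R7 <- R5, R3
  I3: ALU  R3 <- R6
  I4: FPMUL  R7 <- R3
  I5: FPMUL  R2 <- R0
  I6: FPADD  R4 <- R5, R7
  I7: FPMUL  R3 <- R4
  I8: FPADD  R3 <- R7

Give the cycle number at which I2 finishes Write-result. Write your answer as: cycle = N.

[I1] 1/2/7/8
[I2] 2/9/12/13  (RAW R5: wait I1 write@8)
[I3] 3/4/5/10  (WAR R3: wait I2 read@9)
[I4] 14/15/20/21  (WAW R7: wait I2 write@13)
[I5] 22/23/28/29  (struct: FPMUL busy until I4 writes@21)
[I6] 23/24/27/28
[I7] 30/31/36/37  (struct: FPMUL busy until I5 writes@29)
[I8] 38/39/42/43  (WAW R3: wait I7 write@37)

cycle = 13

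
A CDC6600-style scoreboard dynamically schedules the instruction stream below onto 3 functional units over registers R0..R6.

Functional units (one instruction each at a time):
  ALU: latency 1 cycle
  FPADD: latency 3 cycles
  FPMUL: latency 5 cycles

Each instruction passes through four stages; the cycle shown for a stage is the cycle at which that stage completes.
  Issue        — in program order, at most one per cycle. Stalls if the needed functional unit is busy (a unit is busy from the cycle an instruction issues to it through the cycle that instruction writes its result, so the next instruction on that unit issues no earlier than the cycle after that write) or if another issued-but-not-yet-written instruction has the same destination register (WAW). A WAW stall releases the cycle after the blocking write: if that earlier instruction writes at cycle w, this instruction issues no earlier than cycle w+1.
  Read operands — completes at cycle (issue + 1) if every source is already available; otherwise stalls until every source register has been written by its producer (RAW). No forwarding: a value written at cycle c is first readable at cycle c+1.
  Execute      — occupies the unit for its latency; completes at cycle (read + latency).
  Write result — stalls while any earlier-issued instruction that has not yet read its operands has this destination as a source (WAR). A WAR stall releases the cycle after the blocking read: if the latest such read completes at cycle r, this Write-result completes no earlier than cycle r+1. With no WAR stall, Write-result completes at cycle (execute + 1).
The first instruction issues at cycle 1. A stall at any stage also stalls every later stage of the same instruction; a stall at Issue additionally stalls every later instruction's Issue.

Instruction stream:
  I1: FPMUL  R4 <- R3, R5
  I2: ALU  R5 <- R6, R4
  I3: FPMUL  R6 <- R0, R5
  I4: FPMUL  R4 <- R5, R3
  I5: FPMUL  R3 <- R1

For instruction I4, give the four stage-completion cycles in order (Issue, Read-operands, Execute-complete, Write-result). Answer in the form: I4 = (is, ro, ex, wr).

I4 = (19, 20, 25, 26)

cycle 1: issue I1 (FPMUL)
cycle 2: I1 read-ops | issue I2 (ALU)
cycle 7: I1 finished on FPMUL
cycle 8: I1→R4
cycle 9: I2 read-ops | issue I3 (FPMUL)
cycle 10: I2 finished on ALU
cycle 11: I2→R5
cycle 12: I3 read-ops
cycle 17: I3 finished on FPMUL
cycle 18: I3→R6
cycle 19: issue I4 (FPMUL)
cycle 20: I4 read-ops
cycle 25: I4 finished on FPMUL
cycle 26: I4→R4
cycle 27: issue I5 (FPMUL)
cycle 28: I5 read-ops
cycle 33: I5 finished on FPMUL
cycle 34: I5→R3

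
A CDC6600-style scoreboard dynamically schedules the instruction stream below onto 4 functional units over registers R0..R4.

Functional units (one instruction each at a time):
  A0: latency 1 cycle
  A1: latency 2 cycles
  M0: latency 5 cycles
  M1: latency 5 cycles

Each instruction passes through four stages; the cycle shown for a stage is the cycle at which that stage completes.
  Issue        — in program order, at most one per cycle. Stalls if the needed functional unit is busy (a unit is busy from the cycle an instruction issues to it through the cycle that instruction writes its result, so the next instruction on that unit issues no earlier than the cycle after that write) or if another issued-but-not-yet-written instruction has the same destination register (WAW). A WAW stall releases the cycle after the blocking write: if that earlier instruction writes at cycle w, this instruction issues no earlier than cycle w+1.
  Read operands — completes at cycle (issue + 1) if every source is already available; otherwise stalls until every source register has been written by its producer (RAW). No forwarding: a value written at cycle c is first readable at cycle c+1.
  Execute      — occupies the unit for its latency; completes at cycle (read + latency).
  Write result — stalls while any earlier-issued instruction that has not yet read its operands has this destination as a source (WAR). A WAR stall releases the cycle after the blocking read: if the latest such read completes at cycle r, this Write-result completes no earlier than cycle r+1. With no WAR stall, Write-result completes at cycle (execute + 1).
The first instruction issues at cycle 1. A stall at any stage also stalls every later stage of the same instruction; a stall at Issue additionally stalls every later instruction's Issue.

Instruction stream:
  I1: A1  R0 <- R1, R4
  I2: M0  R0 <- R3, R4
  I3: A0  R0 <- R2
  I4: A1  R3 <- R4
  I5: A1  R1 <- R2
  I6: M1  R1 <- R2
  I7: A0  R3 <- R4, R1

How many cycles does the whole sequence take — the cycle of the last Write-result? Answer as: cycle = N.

cycle = 35

c1: I1 issues→A1
c2: I1 reads
c4: I1 exec-done
c5: I1 writes R0
c6: I2 issues→M0
c7: I2 reads
c12: I2 exec-done
c13: I2 writes R0
c14: I3 issues→A0
c15: I3 reads, I4 issues→A1
c16: I3 exec-done, I4 reads
c17: I3 writes R0
c18: I4 exec-done
c19: I4 writes R3
c20: I5 issues→A1
c21: I5 reads
c23: I5 exec-done
c24: I5 writes R1
c25: I6 issues→M1
c26: I6 reads, I7 issues→A0
c31: I6 exec-done
c32: I6 writes R1
c33: I7 reads
c34: I7 exec-done
c35: I7 writes R3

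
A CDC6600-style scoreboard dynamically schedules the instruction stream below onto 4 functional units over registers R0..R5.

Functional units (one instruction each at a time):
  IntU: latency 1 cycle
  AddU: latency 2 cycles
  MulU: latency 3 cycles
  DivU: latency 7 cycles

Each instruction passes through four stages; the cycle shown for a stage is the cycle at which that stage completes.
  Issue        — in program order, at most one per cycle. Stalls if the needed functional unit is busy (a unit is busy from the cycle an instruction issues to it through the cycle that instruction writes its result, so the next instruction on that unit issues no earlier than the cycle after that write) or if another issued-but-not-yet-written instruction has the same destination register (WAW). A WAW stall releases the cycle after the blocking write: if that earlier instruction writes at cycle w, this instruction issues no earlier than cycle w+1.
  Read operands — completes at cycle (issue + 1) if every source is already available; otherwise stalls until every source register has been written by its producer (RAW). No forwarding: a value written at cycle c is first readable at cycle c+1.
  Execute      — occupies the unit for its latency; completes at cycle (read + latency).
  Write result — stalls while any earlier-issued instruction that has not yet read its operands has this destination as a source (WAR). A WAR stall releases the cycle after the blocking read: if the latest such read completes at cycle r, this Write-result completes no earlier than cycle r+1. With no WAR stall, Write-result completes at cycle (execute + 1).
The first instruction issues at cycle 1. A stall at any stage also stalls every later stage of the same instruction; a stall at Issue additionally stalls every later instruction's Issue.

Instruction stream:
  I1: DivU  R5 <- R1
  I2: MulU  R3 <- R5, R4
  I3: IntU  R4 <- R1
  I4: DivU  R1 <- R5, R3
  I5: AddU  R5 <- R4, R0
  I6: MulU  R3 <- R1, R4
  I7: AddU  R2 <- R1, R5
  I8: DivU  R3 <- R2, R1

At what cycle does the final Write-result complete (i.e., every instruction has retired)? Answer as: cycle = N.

cycle = 39

I1  is:1  ro:2  ex:9  wr:10
I2  is:2  ro:11  ex:14  wr:15  — RAW R5: wait I1 write@10
I3  is:3  ro:4  ex:5  wr:12  — WAR R4: wait I2 read@11
I4  is:11  ro:16  ex:23  wr:24  — struct: DivU busy until I1 writes@10, RAW R3: wait I2 write@15
I5  is:12  ro:13  ex:15  wr:17  — WAR R5: wait I4 read@16
I6  is:16  ro:25  ex:28  wr:29  — struct: MulU busy until I2 writes@15, RAW R1: wait I4 write@24
I7  is:18  ro:25  ex:27  wr:28  — struct: AddU busy until I5 writes@17, RAW R1: wait I4 write@24
I8  is:30  ro:31  ex:38  wr:39  — WAW R3: wait I6 write@29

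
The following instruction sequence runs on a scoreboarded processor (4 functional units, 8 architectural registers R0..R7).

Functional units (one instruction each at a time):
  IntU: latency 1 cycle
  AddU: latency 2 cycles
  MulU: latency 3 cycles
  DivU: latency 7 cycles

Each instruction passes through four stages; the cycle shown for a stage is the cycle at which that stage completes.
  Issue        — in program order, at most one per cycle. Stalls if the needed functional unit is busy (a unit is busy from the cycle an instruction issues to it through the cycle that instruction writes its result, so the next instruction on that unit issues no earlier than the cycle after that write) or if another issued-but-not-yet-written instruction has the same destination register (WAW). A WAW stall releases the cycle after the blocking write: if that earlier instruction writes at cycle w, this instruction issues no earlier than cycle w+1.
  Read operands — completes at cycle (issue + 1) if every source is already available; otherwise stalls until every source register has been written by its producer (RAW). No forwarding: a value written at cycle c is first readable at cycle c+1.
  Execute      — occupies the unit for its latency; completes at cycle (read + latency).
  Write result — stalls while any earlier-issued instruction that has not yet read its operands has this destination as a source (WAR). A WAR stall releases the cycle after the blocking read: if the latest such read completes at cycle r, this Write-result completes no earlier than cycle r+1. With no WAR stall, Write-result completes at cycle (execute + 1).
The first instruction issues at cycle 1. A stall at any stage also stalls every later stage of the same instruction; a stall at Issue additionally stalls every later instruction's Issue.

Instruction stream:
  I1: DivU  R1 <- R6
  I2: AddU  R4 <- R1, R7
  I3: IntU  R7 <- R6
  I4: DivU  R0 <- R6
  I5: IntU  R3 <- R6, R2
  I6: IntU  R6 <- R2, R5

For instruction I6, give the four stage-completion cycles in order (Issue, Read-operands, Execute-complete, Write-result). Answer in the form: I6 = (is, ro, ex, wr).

I6 = (17, 18, 19, 20)

I1 -> (1, 2, 9, 10)
I2 -> (2, 11, 13, 14)  // RAW R1: wait I1 write@10
I3 -> (3, 4, 5, 12)  // WAR R7: wait I2 read@11
I4 -> (11, 12, 19, 20)  // struct: DivU busy until I1 writes@10
I5 -> (13, 14, 15, 16)  // struct: IntU busy until I3 writes@12
I6 -> (17, 18, 19, 20)  // struct: IntU busy until I5 writes@16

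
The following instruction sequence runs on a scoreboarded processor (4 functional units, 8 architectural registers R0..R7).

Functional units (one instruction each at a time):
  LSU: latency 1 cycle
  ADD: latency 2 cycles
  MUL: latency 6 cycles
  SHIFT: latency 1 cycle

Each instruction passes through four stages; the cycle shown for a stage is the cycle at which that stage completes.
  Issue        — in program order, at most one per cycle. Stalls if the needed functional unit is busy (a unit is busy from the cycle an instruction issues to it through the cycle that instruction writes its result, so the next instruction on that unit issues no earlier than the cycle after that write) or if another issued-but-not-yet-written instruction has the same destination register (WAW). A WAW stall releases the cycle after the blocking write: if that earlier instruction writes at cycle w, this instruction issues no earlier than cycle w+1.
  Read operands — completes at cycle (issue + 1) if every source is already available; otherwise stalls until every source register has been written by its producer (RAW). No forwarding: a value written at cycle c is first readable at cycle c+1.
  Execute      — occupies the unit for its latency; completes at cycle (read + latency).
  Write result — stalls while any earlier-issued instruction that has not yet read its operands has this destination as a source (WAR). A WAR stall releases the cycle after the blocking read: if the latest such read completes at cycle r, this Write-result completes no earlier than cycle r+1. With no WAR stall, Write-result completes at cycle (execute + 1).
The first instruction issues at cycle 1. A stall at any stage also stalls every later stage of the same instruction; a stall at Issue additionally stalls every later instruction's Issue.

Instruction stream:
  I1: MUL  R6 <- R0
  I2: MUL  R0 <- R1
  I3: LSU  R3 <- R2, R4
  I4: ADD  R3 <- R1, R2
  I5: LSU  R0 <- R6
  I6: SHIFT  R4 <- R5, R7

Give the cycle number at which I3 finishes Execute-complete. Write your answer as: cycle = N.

  I1 | 1 | 2 | 8 | 9
  I2 | 10 | 11 | 17 | 18   struct: MUL busy until I1 writes@9
  I3 | 11 | 12 | 13 | 14
  I4 | 15 | 16 | 18 | 19   WAW R3: wait I3 write@14
  I5 | 19 | 20 | 21 | 22   WAW R0: wait I2 write@18
  I6 | 20 | 21 | 22 | 23

cycle = 13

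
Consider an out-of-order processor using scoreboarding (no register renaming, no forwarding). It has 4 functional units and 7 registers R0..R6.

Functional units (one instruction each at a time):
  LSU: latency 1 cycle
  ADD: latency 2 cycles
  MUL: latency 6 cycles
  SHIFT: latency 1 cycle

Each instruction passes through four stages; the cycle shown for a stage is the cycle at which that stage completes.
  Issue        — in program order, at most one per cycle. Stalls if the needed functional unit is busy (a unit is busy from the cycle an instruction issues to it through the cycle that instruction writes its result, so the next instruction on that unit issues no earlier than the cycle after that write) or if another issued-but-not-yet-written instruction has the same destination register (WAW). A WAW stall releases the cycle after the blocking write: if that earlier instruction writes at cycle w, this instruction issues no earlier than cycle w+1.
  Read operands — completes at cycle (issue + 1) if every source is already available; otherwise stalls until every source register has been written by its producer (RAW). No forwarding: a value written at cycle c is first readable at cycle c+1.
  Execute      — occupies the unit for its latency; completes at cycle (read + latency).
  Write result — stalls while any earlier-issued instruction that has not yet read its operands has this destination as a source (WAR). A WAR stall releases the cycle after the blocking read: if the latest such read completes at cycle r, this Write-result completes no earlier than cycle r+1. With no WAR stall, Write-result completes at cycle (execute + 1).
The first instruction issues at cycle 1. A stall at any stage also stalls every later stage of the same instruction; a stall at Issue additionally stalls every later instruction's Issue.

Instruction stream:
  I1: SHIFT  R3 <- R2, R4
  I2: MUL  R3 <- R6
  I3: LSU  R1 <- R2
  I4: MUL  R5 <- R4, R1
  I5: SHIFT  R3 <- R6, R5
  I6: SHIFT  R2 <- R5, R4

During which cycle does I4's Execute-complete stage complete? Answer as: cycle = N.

[I1] 1/2/3/4
[I2] 5/6/12/13  (WAW R3: wait I1 write@4)
[I3] 6/7/8/9
[I4] 14/15/21/22  (struct: MUL busy until I2 writes@13)
[I5] 15/23/24/25  (RAW R5: wait I4 write@22)
[I6] 26/27/28/29  (struct: SHIFT busy until I5 writes@25)

cycle = 21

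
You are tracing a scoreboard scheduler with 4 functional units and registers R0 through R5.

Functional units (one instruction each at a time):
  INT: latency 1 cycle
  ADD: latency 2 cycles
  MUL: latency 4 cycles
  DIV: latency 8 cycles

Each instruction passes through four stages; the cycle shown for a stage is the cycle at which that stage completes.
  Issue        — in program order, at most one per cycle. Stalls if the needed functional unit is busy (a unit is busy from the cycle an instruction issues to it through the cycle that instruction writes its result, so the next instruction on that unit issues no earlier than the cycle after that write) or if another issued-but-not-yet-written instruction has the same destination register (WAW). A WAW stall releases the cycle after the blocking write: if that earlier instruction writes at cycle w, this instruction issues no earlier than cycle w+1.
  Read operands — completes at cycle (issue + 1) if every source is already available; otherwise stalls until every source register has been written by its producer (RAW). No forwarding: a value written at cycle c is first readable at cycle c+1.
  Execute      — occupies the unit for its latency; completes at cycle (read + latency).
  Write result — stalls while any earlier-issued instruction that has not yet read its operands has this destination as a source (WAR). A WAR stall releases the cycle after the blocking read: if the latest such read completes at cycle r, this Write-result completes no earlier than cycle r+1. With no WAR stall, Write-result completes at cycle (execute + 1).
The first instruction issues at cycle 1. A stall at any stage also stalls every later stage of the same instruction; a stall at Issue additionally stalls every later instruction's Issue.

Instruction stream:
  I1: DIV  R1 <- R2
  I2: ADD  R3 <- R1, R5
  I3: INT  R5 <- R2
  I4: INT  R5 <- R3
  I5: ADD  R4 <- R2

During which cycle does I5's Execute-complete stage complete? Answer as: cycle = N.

1) issue 1, read 2, done 10, write 11
2) issue 2, read 12, done 14, write 15  <RAW R1: wait I1 write@11>
3) issue 3, read 4, done 5, write 13  <WAR R5: wait I2 read@12>
4) issue 14, read 16, done 17, write 18  <struct: INT busy until I3 writes@13 / RAW R3: wait I2 write@15>
5) issue 16, read 17, done 19, write 20  <struct: ADD busy until I2 writes@15>

cycle = 19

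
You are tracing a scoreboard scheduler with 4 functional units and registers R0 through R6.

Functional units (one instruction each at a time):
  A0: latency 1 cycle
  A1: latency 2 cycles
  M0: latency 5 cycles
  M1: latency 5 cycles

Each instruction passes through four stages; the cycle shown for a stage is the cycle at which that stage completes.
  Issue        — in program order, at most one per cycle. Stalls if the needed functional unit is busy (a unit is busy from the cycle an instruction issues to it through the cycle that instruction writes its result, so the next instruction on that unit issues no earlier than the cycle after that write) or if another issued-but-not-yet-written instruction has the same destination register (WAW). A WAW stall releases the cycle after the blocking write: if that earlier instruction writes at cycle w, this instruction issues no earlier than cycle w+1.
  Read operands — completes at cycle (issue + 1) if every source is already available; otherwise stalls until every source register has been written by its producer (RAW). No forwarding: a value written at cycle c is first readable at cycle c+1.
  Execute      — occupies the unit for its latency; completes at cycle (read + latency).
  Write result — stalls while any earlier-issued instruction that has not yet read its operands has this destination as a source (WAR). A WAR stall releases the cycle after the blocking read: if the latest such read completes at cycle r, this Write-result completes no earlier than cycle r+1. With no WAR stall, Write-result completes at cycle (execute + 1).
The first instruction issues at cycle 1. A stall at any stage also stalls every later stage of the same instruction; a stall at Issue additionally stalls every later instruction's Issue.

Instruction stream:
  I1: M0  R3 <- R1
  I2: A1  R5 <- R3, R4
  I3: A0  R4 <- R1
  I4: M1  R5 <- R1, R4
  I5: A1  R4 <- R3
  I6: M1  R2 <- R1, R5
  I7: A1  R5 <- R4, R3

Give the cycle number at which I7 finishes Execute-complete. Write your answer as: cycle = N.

cycle = 25

cycle 1: I1→M0
cycle 2: I1 RO; I2→A1
cycle 3: I3→A0
cycle 4: I3 RO
cycle 5: I3 EX
cycle 7: I1 EX
cycle 8: I1 WR R3
cycle 9: I2 RO
cycle 10: I3 WR R4
cycle 11: I2 EX
cycle 12: I2 WR R5
cycle 13: I4→M1
cycle 14: I4 RO; I5→A1
cycle 15: I5 RO
cycle 17: I5 EX
cycle 18: I5 WR R4
cycle 19: I4 EX
cycle 20: I4 WR R5
cycle 21: I6→M1
cycle 22: I6 RO; I7→A1
cycle 23: I7 RO
cycle 25: I7 EX
cycle 26: I7 WR R5
cycle 27: I6 EX
cycle 28: I6 WR R2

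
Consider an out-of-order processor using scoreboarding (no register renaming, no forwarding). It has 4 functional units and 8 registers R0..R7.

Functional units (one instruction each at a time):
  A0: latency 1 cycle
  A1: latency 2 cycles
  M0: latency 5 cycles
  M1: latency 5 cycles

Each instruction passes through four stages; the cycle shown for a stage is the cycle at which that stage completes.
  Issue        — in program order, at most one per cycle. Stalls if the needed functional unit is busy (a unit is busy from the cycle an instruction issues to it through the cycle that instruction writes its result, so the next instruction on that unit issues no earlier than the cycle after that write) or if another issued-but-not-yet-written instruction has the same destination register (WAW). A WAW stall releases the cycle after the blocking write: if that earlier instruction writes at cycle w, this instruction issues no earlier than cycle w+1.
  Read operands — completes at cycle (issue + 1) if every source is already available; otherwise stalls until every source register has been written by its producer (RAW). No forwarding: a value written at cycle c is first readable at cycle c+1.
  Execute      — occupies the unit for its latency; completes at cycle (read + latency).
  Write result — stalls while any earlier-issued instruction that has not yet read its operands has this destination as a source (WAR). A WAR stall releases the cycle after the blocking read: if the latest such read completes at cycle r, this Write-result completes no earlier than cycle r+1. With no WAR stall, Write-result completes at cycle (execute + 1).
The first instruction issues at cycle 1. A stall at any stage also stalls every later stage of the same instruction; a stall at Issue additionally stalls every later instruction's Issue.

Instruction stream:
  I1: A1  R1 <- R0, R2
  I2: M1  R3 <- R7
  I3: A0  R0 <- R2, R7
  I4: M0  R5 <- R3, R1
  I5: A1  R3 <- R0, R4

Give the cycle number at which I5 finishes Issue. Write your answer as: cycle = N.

cycle = 10

cycle 1: issue I1 (A1)
cycle 2: I1 read-ops · issue I2 (M1)
cycle 3: I2 read-ops · issue I3 (A0)
cycle 4: I1 finished on A1 · I3 read-ops · issue I4 (M0)
cycle 5: I1→R1 · I3 finished on A0
cycle 6: I3→R0
cycle 8: I2 finished on M1
cycle 9: I2→R3
cycle 10: I4 read-ops · issue I5 (A1)
cycle 11: I5 read-ops
cycle 13: I5 finished on A1
cycle 14: I5→R3
cycle 15: I4 finished on M0
cycle 16: I4→R5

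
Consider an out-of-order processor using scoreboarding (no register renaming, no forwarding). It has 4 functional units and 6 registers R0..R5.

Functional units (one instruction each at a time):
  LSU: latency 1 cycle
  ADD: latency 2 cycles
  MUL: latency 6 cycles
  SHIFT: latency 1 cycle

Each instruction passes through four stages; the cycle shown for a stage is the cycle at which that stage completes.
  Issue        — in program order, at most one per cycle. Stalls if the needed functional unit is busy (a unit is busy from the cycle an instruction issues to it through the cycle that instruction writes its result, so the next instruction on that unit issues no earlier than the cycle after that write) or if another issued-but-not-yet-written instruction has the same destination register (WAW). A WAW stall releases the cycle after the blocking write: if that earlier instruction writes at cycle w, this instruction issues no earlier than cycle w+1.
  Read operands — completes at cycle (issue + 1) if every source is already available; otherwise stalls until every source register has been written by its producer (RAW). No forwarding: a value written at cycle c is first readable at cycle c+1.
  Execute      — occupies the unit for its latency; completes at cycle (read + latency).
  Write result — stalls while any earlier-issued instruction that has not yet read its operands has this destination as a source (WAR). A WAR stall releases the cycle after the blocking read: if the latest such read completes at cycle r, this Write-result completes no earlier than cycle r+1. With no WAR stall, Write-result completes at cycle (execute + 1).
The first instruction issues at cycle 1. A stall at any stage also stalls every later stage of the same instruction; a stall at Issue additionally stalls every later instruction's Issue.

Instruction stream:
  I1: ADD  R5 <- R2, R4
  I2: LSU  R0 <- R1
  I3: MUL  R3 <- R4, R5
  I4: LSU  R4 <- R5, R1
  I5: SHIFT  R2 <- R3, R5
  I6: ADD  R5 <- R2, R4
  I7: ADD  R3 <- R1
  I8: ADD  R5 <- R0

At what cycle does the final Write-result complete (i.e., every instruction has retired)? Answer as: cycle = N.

  I1 | 1 | 2 | 4 | 5
  I2 | 2 | 3 | 4 | 5
  I3 | 3 | 6 | 12 | 13   RAW R5: wait I1 write@5
  I4 | 6 | 7 | 8 | 9   struct: LSU busy until I2 writes@5
  I5 | 7 | 14 | 15 | 16   RAW R3: wait I3 write@13
  I6 | 8 | 17 | 19 | 20   RAW R2: wait I5 write@16
  I7 | 21 | 22 | 24 | 25   struct: ADD busy until I6 writes@20
  I8 | 26 | 27 | 29 | 30   struct: ADD busy until I7 writes@25

cycle = 30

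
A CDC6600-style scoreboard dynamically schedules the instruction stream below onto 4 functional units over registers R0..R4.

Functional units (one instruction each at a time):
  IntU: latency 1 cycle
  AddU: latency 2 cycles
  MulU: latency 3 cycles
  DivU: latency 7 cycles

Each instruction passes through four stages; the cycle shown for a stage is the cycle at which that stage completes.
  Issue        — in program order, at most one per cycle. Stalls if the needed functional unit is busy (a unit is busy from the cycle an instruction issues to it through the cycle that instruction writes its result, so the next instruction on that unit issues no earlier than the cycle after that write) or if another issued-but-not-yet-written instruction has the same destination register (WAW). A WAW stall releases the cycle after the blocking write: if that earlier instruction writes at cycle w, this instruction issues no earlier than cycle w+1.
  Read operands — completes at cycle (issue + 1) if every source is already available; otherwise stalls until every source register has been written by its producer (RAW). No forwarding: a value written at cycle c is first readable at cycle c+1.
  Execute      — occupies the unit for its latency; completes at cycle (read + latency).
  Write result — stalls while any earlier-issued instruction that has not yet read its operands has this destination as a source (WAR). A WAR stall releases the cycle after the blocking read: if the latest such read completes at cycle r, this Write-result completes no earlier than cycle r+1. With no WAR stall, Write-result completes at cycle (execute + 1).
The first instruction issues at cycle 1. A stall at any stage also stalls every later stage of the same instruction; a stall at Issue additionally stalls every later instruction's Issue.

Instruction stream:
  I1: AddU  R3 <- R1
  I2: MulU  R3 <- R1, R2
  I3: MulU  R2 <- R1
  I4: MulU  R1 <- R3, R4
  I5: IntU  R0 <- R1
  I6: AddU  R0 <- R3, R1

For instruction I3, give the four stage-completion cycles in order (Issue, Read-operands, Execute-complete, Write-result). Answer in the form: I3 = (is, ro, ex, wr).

I3 = (12, 13, 16, 17)

c1: I1→AddU
c2: I1 RO
c4: I1 EX
c5: I1 WR R3
c6: I2→MulU
c7: I2 RO
c10: I2 EX
c11: I2 WR R3
c12: I3→MulU
c13: I3 RO
c16: I3 EX
c17: I3 WR R2
c18: I4→MulU
c19: I4 RO, I5→IntU
c22: I4 EX
c23: I4 WR R1
c24: I5 RO
c25: I5 EX
c26: I5 WR R0
c27: I6→AddU
c28: I6 RO
c30: I6 EX
c31: I6 WR R0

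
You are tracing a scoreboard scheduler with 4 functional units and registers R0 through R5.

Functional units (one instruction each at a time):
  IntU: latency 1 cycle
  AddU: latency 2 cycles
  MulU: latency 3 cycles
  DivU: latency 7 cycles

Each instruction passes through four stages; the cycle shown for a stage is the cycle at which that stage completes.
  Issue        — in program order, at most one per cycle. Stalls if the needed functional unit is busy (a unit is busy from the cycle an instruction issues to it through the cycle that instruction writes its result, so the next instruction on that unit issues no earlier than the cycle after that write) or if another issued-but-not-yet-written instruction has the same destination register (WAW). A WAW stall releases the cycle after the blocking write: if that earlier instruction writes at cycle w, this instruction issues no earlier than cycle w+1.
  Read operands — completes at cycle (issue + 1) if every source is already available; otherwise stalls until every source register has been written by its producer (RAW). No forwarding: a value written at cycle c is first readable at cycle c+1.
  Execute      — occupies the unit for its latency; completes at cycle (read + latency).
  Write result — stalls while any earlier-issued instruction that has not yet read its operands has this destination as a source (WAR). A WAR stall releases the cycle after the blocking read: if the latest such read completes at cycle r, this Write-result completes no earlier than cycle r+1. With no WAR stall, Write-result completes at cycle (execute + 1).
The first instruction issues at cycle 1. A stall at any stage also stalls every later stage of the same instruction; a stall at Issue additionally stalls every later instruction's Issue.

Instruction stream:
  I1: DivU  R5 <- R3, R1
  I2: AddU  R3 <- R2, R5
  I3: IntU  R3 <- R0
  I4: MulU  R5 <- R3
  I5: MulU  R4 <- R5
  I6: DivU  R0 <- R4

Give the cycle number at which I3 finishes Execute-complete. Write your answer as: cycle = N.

cycle = 17

c1: I1 issues→DivU
c2: I1 reads; I2 issues→AddU
c9: I1 exec-done
c10: I1 writes R5
c11: I2 reads
c13: I2 exec-done
c14: I2 writes R3
c15: I3 issues→IntU
c16: I3 reads; I4 issues→MulU
c17: I3 exec-done
c18: I3 writes R3
c19: I4 reads
c22: I4 exec-done
c23: I4 writes R5
c24: I5 issues→MulU
c25: I5 reads; I6 issues→DivU
c28: I5 exec-done
c29: I5 writes R4
c30: I6 reads
c37: I6 exec-done
c38: I6 writes R0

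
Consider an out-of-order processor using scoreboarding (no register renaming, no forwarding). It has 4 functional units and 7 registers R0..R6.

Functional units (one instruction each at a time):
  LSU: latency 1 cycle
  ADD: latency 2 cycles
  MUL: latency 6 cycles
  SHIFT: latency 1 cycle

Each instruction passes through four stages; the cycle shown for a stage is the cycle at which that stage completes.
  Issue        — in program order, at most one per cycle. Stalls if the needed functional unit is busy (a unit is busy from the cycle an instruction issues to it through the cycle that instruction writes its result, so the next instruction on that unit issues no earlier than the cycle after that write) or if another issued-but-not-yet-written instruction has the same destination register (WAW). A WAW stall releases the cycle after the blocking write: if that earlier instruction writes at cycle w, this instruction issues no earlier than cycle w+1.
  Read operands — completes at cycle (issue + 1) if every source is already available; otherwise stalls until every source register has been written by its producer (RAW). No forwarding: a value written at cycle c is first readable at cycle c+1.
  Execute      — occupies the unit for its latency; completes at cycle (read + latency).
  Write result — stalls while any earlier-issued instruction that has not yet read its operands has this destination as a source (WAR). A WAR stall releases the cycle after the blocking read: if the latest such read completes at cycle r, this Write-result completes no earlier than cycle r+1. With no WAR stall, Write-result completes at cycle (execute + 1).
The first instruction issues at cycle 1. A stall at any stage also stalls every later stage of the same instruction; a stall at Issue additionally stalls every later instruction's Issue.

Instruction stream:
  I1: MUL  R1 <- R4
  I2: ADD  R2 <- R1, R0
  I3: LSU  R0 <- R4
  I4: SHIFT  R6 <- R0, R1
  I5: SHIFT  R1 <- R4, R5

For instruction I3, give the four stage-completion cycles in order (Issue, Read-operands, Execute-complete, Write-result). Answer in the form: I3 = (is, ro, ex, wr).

1) issue 1, read 2, done 8, write 9
2) issue 2, read 10, done 12, write 13  <RAW R1: wait I1 write@9>
3) issue 3, read 4, done 5, write 11  <WAR R0: wait I2 read@10>
4) issue 4, read 12, done 13, write 14  <RAW R0: wait I3 write@11>
5) issue 15, read 16, done 17, write 18  <struct: SHIFT busy until I4 writes@14>

I3 = (3, 4, 5, 11)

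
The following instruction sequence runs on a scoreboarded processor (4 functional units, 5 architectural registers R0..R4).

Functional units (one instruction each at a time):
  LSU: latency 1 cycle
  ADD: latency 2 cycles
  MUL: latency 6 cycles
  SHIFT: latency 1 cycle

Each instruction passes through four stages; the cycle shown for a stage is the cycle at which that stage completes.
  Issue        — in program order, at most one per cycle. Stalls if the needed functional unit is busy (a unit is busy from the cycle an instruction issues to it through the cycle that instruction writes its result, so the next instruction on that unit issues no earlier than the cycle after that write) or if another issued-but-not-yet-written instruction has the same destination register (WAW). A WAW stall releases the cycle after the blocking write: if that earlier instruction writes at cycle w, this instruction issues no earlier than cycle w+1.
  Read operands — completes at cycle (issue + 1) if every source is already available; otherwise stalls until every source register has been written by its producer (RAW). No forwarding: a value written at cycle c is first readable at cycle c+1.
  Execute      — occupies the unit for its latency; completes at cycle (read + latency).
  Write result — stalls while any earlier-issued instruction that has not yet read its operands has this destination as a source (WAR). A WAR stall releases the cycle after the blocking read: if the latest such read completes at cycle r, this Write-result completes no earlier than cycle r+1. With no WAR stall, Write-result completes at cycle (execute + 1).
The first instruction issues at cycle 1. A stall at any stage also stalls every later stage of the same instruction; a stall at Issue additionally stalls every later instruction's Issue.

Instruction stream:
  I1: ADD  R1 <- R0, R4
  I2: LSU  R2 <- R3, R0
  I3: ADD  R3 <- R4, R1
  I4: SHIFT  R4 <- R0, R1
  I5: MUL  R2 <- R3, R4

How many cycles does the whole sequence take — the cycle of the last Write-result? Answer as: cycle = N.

cycle = 18

c1: I1 issues→ADD
c2: I1 reads | I2 issues→LSU
c3: I2 reads
c4: I1 exec-done | I2 exec-done
c5: I1 writes R1 | I2 writes R2
c6: I3 issues→ADD
c7: I3 reads | I4 issues→SHIFT
c8: I4 reads | I5 issues→MUL
c9: I3 exec-done | I4 exec-done
c10: I3 writes R3 | I4 writes R4
c11: I5 reads
c17: I5 exec-done
c18: I5 writes R2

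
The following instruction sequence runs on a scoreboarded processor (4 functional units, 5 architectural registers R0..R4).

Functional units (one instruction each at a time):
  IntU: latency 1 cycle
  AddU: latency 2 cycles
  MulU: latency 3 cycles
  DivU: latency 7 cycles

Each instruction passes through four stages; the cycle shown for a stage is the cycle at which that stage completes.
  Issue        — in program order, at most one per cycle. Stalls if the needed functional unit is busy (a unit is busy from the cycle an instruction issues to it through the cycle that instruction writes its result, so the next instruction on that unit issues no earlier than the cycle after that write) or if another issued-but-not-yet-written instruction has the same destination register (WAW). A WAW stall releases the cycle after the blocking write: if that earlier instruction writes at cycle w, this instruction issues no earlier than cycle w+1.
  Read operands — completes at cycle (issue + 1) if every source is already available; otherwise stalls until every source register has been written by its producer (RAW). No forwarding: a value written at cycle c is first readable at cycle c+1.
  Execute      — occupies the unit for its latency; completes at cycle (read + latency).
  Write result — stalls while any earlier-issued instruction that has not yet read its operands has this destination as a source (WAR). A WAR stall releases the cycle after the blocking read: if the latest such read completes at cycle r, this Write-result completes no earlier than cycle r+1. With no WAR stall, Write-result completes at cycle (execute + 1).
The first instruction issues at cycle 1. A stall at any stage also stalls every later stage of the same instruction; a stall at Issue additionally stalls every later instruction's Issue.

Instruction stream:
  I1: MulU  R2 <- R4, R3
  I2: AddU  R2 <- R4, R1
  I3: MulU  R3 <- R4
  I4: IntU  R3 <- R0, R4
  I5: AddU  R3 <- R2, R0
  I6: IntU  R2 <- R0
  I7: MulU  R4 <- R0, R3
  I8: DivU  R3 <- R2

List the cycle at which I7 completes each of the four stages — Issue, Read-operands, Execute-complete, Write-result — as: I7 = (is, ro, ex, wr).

c1: issue I1 (MulU)
c2: I1 read-ops
c5: I1 finished on MulU
c6: I1→R2
c7: issue I2 (AddU)
c8: I2 read-ops, issue I3 (MulU)
c9: I3 read-ops
c10: I2 finished on AddU
c11: I2→R2
c12: I3 finished on MulU
c13: I3→R3
c14: issue I4 (IntU)
c15: I4 read-ops
c16: I4 finished on IntU
c17: I4→R3
c18: issue I5 (AddU)
c19: I5 read-ops, issue I6 (IntU)
c20: I6 read-ops, issue I7 (MulU)
c21: I5 finished on AddU, I6 finished on IntU
c22: I5→R3, I6→R2
c23: I7 read-ops, issue I8 (DivU)
c24: I8 read-ops
c26: I7 finished on MulU
c27: I7→R4
c31: I8 finished on DivU
c32: I8→R3

I7 = (20, 23, 26, 27)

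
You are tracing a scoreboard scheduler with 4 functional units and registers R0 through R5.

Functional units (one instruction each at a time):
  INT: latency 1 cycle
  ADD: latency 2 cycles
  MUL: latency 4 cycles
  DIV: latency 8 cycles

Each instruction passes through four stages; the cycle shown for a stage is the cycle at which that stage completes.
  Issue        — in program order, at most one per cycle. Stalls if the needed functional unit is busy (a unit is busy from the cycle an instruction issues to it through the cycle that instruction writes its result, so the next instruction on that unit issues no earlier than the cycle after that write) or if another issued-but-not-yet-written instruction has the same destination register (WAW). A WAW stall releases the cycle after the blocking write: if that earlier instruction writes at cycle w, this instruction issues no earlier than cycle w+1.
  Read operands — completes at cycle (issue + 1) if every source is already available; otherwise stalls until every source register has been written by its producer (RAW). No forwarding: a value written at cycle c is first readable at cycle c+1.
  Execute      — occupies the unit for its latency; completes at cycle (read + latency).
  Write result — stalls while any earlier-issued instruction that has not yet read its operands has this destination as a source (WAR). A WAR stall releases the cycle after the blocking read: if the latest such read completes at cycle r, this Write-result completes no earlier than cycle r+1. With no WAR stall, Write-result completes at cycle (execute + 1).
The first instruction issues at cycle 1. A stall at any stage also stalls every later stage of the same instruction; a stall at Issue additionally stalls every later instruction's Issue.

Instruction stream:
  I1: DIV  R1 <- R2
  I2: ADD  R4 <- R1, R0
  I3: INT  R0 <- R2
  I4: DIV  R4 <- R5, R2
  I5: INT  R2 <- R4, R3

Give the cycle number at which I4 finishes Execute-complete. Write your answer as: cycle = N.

I1  is:1  ro:2  ex:10  wr:11
I2  is:2  ro:12  ex:14  wr:15  — RAW R1: wait I1 write@11
I3  is:3  ro:4  ex:5  wr:13  — WAR R0: wait I2 read@12
I4  is:16  ro:17  ex:25  wr:26  — WAW R4: wait I2 write@15
I5  is:17  ro:27  ex:28  wr:29  — RAW R4: wait I4 write@26

cycle = 25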